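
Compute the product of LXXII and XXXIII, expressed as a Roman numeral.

LXXII = 72
XXXIII = 33
72 × 33 = 2376

MMCCCLXXVI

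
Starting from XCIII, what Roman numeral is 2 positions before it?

XCIII = 93
93 - 2 = 91

XCI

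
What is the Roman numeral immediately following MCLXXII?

MCLXXII = 1172; next is 1173

MCLXXIII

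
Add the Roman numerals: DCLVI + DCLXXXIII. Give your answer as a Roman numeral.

DCLVI = 656
DCLXXXIII = 683
656 + 683 = 1339

MCCCXXXIX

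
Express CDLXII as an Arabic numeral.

CDLXII: CD=400, L=50, X=10, I=1, I=1
400 + 50 + 10 + 1 + 1 = 462

462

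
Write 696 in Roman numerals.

Convert 696 to Roman numerals:
  696 contains 1×500 (D)
  196 contains 1×100 (C)
  96 contains 1×90 (XC)
  6 contains 1×5 (V)
  1 contains 1×1 (I)

DCXCVI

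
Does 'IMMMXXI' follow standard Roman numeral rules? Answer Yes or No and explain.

'IMMMXXI': Invalid subtractive combination: IM

No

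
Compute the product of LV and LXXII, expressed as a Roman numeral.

LV = 55
LXXII = 72
55 × 72 = 3960

MMMCMLX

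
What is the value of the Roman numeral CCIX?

CCIX: C=100, C=100, IX=9
100 + 100 + 9 = 209

209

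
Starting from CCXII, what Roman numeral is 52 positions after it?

CCXII = 212
212 + 52 = 264

CCLXIV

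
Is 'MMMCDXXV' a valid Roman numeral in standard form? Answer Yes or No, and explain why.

'MMMCDXXV': Check the rules: uses only the symbols I, V, X, L, C, D, M; no symbol is repeated more than three times in a row; V, L and D each appear at most once; the only place a smaller symbol precedes a larger one is the allowed subtractive pair CD, the symbol right after such a pair (if any) is smaller than the pair's first symbol, and otherwise the values never increase from left to right. Value: M (1000) + M (1000) + M (1000) + CD (400) + X (10) + X (10) + V (5) = 3425. So it is a valid standard Roman numeral.

Yes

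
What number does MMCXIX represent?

MMCXIX: M=1000, M=1000, C=100, X=10, IX=9
1000 + 1000 + 100 + 10 + 9 = 2119

2119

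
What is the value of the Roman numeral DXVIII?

DXVIII: D=500, X=10, V=5, I=1, I=1, I=1
500 + 10 + 5 + 1 + 1 + 1 = 518

518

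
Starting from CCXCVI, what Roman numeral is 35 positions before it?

CCXCVI = 296
296 - 35 = 261

CCLXI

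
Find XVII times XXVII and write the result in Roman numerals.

XVII = 17
XXVII = 27
17 × 27 = 459

CDLIX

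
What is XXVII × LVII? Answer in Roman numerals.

XXVII = 27
LVII = 57
27 × 57 = 1539

MDXXXIX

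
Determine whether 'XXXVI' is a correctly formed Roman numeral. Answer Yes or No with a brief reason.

'XXXVI': Check the rules: uses only the symbols I, V, X, L, C, D, M; no symbol is repeated more than three times in a row; V, L and D each appear at most once; no smaller symbol precedes a larger one (values never increase from left to right). Value: X (10) + X (10) + X (10) + V (5) + I (1) = 36. So it is a valid standard Roman numeral.

Yes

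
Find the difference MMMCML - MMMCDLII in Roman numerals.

MMMCML = 3950
MMMCDLII = 3452
3950 - 3452 = 498

CDXCVIII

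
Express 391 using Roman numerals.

Convert 391 to Roman numerals:
  391 contains 3×100 (CCC)
  91 contains 1×90 (XC)
  1 contains 1×1 (I)

CCCXCI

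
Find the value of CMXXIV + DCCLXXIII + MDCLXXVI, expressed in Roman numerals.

CMXXIV = 924, DCCLXXIII = 773, MDCLXXVI = 1676
924 + 773 = 1697
1697 + 1676 = 3373

MMMCCCLXXIII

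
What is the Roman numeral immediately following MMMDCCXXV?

MMMDCCXXV = 3725, so the next integer is 3725 + 1 = 3726

MMMDCCXXVI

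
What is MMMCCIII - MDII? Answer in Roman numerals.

MMMCCIII = 3203
MDII = 1502
3203 - 1502 = 1701

MDCCI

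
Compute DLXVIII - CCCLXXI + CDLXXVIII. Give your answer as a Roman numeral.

DLXVIII = 568, CCCLXXI = 371, CDLXXVIII = 478
568 - 371 = 197
197 + 478 = 675

DCLXXV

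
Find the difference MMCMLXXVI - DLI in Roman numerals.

MMCMLXXVI = 2976
DLI = 551
2976 - 551 = 2425

MMCDXXV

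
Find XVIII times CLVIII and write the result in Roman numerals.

XVIII = 18
CLVIII = 158
18 × 158 = 2844

MMDCCCXLIV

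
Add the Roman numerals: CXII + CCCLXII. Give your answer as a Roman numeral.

CXII = 112
CCCLXII = 362
112 + 362 = 474

CDLXXIV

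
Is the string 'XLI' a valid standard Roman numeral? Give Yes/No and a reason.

'XLI': Check the rules: uses only the symbols I, V, X, L, C, D, M; no symbol is repeated more than three times in a row; V, L and D each appear at most once; the only place a smaller symbol precedes a larger one is the allowed subtractive pair XL, the symbol right after such a pair (if any) is smaller than the pair's first symbol, and otherwise the values never increase from left to right. Value: XL (40) + I (1) = 41. So it is a valid standard Roman numeral.

Yes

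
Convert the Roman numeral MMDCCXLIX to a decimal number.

MMDCCXLIX: M=1000, M=1000, D=500, C=100, C=100, XL=40, IX=9
1000 + 1000 + 500 + 100 + 100 + 40 + 9 = 2749

2749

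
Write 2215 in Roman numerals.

Convert 2215 to Roman numerals:
  2215 contains 2×1000 (MM)
  215 contains 2×100 (CC)
  15 contains 1×10 (X)
  5 contains 1×5 (V)

MMCCXV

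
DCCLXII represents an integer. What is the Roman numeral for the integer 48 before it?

DCCLXII = 762
762 - 48 = 714

DCCXIV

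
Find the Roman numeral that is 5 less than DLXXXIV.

DLXXXIV = 584
584 - 5 = 579

DLXXIX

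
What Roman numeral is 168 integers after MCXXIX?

MCXXIX = 1129
1129 + 168 = 1297

MCCXCVII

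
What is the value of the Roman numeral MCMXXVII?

MCMXXVII: M=1000, CM=900, X=10, X=10, V=5, I=1, I=1
1000 + 900 + 10 + 10 + 5 + 1 + 1 = 1927

1927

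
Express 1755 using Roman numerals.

Convert 1755 to Roman numerals:
  1755 contains 1×1000 (M)
  755 contains 1×500 (D)
  255 contains 2×100 (CC)
  55 contains 1×50 (L)
  5 contains 1×5 (V)

MDCCLV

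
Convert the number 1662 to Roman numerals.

Convert 1662 to Roman numerals:
  1662 contains 1×1000 (M)
  662 contains 1×500 (D)
  162 contains 1×100 (C)
  62 contains 1×50 (L)
  12 contains 1×10 (X)
  2 contains 2×1 (II)

MDCLXII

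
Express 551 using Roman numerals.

Convert 551 to Roman numerals:
  551 contains 1×500 (D)
  51 contains 1×50 (L)
  1 contains 1×1 (I)

DLI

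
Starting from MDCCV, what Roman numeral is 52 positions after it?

MDCCV = 1705
1705 + 52 = 1757

MDCCLVII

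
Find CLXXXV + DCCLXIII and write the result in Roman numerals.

CLXXXV = 185
DCCLXIII = 763
185 + 763 = 948

CMXLVIII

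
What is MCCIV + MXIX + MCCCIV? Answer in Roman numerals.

MCCIV = 1204, MXIX = 1019, MCCCIV = 1304
1204 + 1019 = 2223
2223 + 1304 = 3527

MMMDXXVII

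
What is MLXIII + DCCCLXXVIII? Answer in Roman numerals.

MLXIII = 1063
DCCCLXXVIII = 878
1063 + 878 = 1941

MCMXLI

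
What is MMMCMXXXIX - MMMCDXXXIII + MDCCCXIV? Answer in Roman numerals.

MMMCMXXXIX = 3939, MMMCDXXXIII = 3433, MDCCCXIV = 1814
3939 - 3433 = 506
506 + 1814 = 2320

MMCCCXX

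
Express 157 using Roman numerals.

Convert 157 to Roman numerals:
  157 contains 1×100 (C)
  57 contains 1×50 (L)
  7 contains 1×5 (V)
  2 contains 2×1 (II)

CLVII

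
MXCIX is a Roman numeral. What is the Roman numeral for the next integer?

MXCIX = 1099, so the next integer is 1099 + 1 = 1100

MC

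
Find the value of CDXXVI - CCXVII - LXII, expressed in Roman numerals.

CDXXVI = 426, CCXVII = 217, LXII = 62
426 - 217 = 209
209 - 62 = 147

CXLVII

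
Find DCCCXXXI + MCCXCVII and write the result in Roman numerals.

DCCCXXXI = 831
MCCXCVII = 1297
831 + 1297 = 2128

MMCXXVIII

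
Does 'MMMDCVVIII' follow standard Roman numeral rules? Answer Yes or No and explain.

'MMMDCVVIII': V should not appear more than once

No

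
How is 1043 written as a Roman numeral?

Convert 1043 to Roman numerals:
  1043 contains 1×1000 (M)
  43 contains 1×40 (XL)
  3 contains 3×1 (III)

MXLIII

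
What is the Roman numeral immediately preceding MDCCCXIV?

MDCCCXIV = 1814; previous is 1813

MDCCCXIII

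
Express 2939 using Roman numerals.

Convert 2939 to Roman numerals:
  2939 contains 2×1000 (MM)
  939 contains 1×900 (CM)
  39 contains 3×10 (XXX)
  9 contains 1×9 (IX)

MMCMXXXIX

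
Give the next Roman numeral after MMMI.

MMMI = 3001, so the next integer is 3001 + 1 = 3002

MMMII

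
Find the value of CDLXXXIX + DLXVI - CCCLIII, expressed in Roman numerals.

CDLXXXIX = 489, DLXVI = 566, CCCLIII = 353
489 + 566 = 1055
1055 - 353 = 702

DCCII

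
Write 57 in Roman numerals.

Convert 57 to Roman numerals:
  57 contains 1×50 (L)
  7 contains 1×5 (V)
  2 contains 2×1 (II)

LVII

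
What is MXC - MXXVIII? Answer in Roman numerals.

MXC = 1090
MXXVIII = 1028
1090 - 1028 = 62

LXII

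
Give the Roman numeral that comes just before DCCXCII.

DCCXCII = 792, so the previous integer is 792 - 1 = 791

DCCXCI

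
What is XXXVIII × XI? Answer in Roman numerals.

XXXVIII = 38
XI = 11
38 × 11 = 418

CDXVIII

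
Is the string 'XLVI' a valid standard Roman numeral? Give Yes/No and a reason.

'XLVI': Check the rules: uses only the symbols I, V, X, L, C, D, M; no symbol is repeated more than three times in a row; V, L and D each appear at most once; the only place a smaller symbol precedes a larger one is the allowed subtractive pair XL, the symbol right after such a pair (if any) is smaller than the pair's first symbol, and otherwise the values never increase from left to right. Value: XL (40) + V (5) + I (1) = 46. So it is a valid standard Roman numeral.

Yes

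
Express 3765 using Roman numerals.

Convert 3765 to Roman numerals:
  3765 contains 3×1000 (MMM)
  765 contains 1×500 (D)
  265 contains 2×100 (CC)
  65 contains 1×50 (L)
  15 contains 1×10 (X)
  5 contains 1×5 (V)

MMMDCCLXV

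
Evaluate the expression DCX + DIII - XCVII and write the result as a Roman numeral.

DCX = 610, DIII = 503, XCVII = 97
610 + 503 = 1113
1113 - 97 = 1016

MXVI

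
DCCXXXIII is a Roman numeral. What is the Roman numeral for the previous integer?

DCCXXXIII = 733, so the previous integer is 733 - 1 = 732

DCCXXXII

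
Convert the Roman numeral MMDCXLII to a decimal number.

MMDCXLII: M=1000, M=1000, D=500, C=100, XL=40, I=1, I=1
1000 + 1000 + 500 + 100 + 40 + 1 + 1 = 2642

2642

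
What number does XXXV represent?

XXXV: X=10, X=10, X=10, V=5
10 + 10 + 10 + 5 = 35

35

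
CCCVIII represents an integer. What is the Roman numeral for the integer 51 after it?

CCCVIII = 308
308 + 51 = 359

CCCLIX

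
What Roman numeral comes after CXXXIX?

CXXXIX = 139; next is 140

CXL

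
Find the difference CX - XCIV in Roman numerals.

CX = 110
XCIV = 94
110 - 94 = 16

XVI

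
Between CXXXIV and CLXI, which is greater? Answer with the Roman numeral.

CXXXIV = 134
CLXI = 161
161 is larger

CLXI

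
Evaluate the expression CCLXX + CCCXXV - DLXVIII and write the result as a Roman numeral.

CCLXX = 270, CCCXXV = 325, DLXVIII = 568
270 + 325 = 595
595 - 568 = 27

XXVII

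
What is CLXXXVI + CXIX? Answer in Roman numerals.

CLXXXVI = 186
CXIX = 119
186 + 119 = 305

CCCV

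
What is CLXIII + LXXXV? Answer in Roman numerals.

CLXIII = 163
LXXXV = 85
163 + 85 = 248

CCXLVIII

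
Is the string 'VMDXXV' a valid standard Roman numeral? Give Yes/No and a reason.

'VMDXXV': V should not appear more than once

No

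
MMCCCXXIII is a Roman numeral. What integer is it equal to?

MMCCCXXIII: M=1000, M=1000, C=100, C=100, C=100, X=10, X=10, I=1, I=1, I=1
1000 + 1000 + 100 + 100 + 100 + 10 + 10 + 1 + 1 + 1 = 2323

2323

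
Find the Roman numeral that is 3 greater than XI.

XI = 11
11 + 3 = 14

XIV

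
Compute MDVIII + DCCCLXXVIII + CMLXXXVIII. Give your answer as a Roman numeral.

MDVIII = 1508, DCCCLXXVIII = 878, CMLXXXVIII = 988
1508 + 878 = 2386
2386 + 988 = 3374

MMMCCCLXXIV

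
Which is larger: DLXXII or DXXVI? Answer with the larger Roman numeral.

DLXXII = 572
DXXVI = 526
572 is larger

DLXXII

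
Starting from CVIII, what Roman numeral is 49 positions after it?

CVIII = 108
108 + 49 = 157

CLVII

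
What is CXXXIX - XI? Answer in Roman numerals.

CXXXIX = 139
XI = 11
139 - 11 = 128

CXXVIII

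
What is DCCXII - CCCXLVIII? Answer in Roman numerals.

DCCXII = 712
CCCXLVIII = 348
712 - 348 = 364

CCCLXIV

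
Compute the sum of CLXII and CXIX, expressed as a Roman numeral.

CLXII = 162
CXIX = 119
162 + 119 = 281

CCLXXXI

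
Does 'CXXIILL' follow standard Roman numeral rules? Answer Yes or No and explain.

'CXXIILL': L should not appear more than once

No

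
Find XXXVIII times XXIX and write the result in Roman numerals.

XXXVIII = 38
XXIX = 29
38 × 29 = 1102

MCII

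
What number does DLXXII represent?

DLXXII: D=500, L=50, X=10, X=10, I=1, I=1
500 + 50 + 10 + 10 + 1 + 1 = 572

572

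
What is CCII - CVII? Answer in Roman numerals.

CCII = 202
CVII = 107
202 - 107 = 95

XCV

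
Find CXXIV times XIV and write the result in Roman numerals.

CXXIV = 124
XIV = 14
124 × 14 = 1736

MDCCXXXVI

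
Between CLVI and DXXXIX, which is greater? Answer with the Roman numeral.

CLVI = 156
DXXXIX = 539
539 is larger

DXXXIX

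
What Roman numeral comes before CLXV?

CLXV = 165, so the previous integer is 165 - 1 = 164

CLXIV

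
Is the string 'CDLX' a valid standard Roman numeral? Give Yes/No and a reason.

'CDLX': Check the rules: uses only the symbols I, V, X, L, C, D, M; no symbol is repeated more than three times in a row; V, L and D each appear at most once; the only place a smaller symbol precedes a larger one is the allowed subtractive pair CD, the symbol right after such a pair (if any) is smaller than the pair's first symbol, and otherwise the values never increase from left to right. Value: CD (400) + L (50) + X (10) = 460. So it is a valid standard Roman numeral.

Yes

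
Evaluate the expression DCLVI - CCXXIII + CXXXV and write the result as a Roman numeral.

DCLVI = 656, CCXXIII = 223, CXXXV = 135
656 - 223 = 433
433 + 135 = 568

DLXVIII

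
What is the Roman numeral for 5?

Convert 5 to Roman numerals:
  5 contains 1×5 (V)

V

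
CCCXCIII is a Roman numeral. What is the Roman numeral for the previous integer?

CCCXCIII = 393; previous is 392

CCCXCII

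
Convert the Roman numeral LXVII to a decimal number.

LXVII: L=50, X=10, V=5, I=1, I=1
50 + 10 + 5 + 1 + 1 = 67

67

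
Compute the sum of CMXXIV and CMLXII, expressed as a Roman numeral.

CMXXIV = 924
CMLXII = 962
924 + 962 = 1886

MDCCCLXXXVI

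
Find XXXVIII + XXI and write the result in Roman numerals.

XXXVIII = 38
XXI = 21
38 + 21 = 59

LIX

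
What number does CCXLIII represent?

CCXLIII: C=100, C=100, XL=40, I=1, I=1, I=1
100 + 100 + 40 + 1 + 1 + 1 = 243

243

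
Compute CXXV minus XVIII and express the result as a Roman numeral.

CXXV = 125
XVIII = 18
125 - 18 = 107

CVII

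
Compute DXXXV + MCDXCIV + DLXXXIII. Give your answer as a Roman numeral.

DXXXV = 535, MCDXCIV = 1494, DLXXXIII = 583
535 + 1494 = 2029
2029 + 583 = 2612

MMDCXII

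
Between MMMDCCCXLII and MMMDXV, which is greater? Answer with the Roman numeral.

MMMDCCCXLII = 3842
MMMDXV = 3515
3842 is larger

MMMDCCCXLII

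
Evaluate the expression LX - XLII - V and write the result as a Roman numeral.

LX = 60, XLII = 42, V = 5
60 - 42 = 18
18 - 5 = 13

XIII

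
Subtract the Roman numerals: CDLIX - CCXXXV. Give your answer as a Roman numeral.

CDLIX = 459
CCXXXV = 235
459 - 235 = 224

CCXXIV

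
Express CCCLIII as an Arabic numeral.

CCCLIII: C=100, C=100, C=100, L=50, I=1, I=1, I=1
100 + 100 + 100 + 50 + 1 + 1 + 1 = 353

353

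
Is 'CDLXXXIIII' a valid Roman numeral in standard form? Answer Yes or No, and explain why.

'CDLXXXIIII': More than 3 consecutive I's

No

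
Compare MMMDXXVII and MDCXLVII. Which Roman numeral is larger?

MMMDXXVII = 3527
MDCXLVII = 1647
3527 is larger

MMMDXXVII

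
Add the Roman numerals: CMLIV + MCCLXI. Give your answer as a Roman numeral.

CMLIV = 954
MCCLXI = 1261
954 + 1261 = 2215

MMCCXV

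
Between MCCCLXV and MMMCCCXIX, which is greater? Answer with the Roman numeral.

MCCCLXV = 1365
MMMCCCXIX = 3319
3319 is larger

MMMCCCXIX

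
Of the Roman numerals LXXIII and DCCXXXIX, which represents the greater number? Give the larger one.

LXXIII = 73
DCCXXXIX = 739
739 is larger

DCCXXXIX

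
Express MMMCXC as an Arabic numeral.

MMMCXC: M=1000, M=1000, M=1000, C=100, XC=90
1000 + 1000 + 1000 + 100 + 90 = 3190

3190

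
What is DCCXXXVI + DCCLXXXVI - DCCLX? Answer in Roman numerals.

DCCXXXVI = 736, DCCLXXXVI = 786, DCCLX = 760
736 + 786 = 1522
1522 - 760 = 762

DCCLXII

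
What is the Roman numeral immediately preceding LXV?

LXV = 65, so the previous integer is 65 - 1 = 64

LXIV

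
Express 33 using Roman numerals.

Convert 33 to Roman numerals:
  33 contains 3×10 (XXX)
  3 contains 3×1 (III)

XXXIII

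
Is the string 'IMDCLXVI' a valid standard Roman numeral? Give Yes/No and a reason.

'IMDCLXVI': Invalid subtractive combination: IM

No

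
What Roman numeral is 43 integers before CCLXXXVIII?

CCLXXXVIII = 288
288 - 43 = 245

CCXLV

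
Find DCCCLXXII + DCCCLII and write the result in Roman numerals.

DCCCLXXII = 872
DCCCLII = 852
872 + 852 = 1724

MDCCXXIV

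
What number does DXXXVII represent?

DXXXVII: D=500, X=10, X=10, X=10, V=5, I=1, I=1
500 + 10 + 10 + 10 + 5 + 1 + 1 = 537

537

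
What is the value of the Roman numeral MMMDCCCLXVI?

MMMDCCCLXVI: M=1000, M=1000, M=1000, D=500, C=100, C=100, C=100, L=50, X=10, V=5, I=1
1000 + 1000 + 1000 + 500 + 100 + 100 + 100 + 50 + 10 + 5 + 1 = 3866

3866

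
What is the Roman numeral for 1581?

Convert 1581 to Roman numerals:
  1581 contains 1×1000 (M)
  581 contains 1×500 (D)
  81 contains 1×50 (L)
  31 contains 3×10 (XXX)
  1 contains 1×1 (I)

MDLXXXI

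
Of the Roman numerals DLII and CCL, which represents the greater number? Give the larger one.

DLII = 552
CCL = 250
552 is larger

DLII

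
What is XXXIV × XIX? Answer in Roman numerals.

XXXIV = 34
XIX = 19
34 × 19 = 646

DCXLVI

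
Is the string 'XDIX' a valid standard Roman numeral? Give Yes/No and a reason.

'XDIX': Invalid subtractive combination: XD

No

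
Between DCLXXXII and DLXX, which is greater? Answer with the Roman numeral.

DCLXXXII = 682
DLXX = 570
682 is larger

DCLXXXII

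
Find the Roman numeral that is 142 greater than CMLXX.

CMLXX = 970
970 + 142 = 1112

MCXII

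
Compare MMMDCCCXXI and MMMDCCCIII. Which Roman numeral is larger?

MMMDCCCXXI = 3821
MMMDCCCIII = 3803
3821 is larger

MMMDCCCXXI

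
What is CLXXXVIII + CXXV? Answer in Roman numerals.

CLXXXVIII = 188
CXXV = 125
188 + 125 = 313

CCCXIII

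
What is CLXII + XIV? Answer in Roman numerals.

CLXII = 162
XIV = 14
162 + 14 = 176

CLXXVI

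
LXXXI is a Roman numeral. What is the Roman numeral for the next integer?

LXXXI = 81, so the next integer is 81 + 1 = 82

LXXXII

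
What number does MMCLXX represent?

MMCLXX: M=1000, M=1000, C=100, L=50, X=10, X=10
1000 + 1000 + 100 + 50 + 10 + 10 = 2170

2170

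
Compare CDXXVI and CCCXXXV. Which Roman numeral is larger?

CDXXVI = 426
CCCXXXV = 335
426 is larger

CDXXVI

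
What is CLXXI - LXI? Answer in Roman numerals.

CLXXI = 171
LXI = 61
171 - 61 = 110

CX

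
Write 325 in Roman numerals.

Convert 325 to Roman numerals:
  325 contains 3×100 (CCC)
  25 contains 2×10 (XX)
  5 contains 1×5 (V)

CCCXXV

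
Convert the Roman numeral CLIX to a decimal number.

CLIX: C=100, L=50, IX=9
100 + 50 + 9 = 159

159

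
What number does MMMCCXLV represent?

MMMCCXLV: M=1000, M=1000, M=1000, C=100, C=100, XL=40, V=5
1000 + 1000 + 1000 + 100 + 100 + 40 + 5 = 3245

3245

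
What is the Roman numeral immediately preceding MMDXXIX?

MMDXXIX = 2529, so the previous integer is 2529 - 1 = 2528

MMDXXVIII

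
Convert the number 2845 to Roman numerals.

Convert 2845 to Roman numerals:
  2845 contains 2×1000 (MM)
  845 contains 1×500 (D)
  345 contains 3×100 (CCC)
  45 contains 1×40 (XL)
  5 contains 1×5 (V)

MMDCCCXLV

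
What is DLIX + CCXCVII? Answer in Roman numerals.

DLIX = 559
CCXCVII = 297
559 + 297 = 856

DCCCLVI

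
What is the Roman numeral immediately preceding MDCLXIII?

MDCLXIII = 1663, so the previous integer is 1663 - 1 = 1662

MDCLXII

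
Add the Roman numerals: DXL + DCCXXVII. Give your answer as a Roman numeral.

DXL = 540
DCCXXVII = 727
540 + 727 = 1267

MCCLXVII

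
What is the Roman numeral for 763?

Convert 763 to Roman numerals:
  763 contains 1×500 (D)
  263 contains 2×100 (CC)
  63 contains 1×50 (L)
  13 contains 1×10 (X)
  3 contains 3×1 (III)

DCCLXIII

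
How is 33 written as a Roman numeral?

Convert 33 to Roman numerals:
  33 contains 3×10 (XXX)
  3 contains 3×1 (III)

XXXIII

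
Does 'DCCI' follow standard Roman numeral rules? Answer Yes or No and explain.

'DCCI': Check the rules: uses only the symbols I, V, X, L, C, D, M; no symbol is repeated more than three times in a row; V, L and D each appear at most once; no smaller symbol precedes a larger one (values never increase from left to right). Value: D (500) + C (100) + C (100) + I (1) = 701. So it is a valid standard Roman numeral.

Yes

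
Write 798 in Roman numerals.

Convert 798 to Roman numerals:
  798 contains 1×500 (D)
  298 contains 2×100 (CC)
  98 contains 1×90 (XC)
  8 contains 1×5 (V)
  3 contains 3×1 (III)

DCCXCVIII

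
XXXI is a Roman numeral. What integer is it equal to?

XXXI: X=10, X=10, X=10, I=1
10 + 10 + 10 + 1 = 31

31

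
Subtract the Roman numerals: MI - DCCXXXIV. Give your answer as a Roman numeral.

MI = 1001
DCCXXXIV = 734
1001 - 734 = 267

CCLXVII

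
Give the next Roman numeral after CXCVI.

CXCVI = 196, so the next integer is 196 + 1 = 197

CXCVII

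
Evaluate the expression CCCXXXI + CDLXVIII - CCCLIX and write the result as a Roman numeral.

CCCXXXI = 331, CDLXVIII = 468, CCCLIX = 359
331 + 468 = 799
799 - 359 = 440

CDXL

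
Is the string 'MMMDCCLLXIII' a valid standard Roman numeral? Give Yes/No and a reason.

'MMMDCCLLXIII': L should not appear more than once

No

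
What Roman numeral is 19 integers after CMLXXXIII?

CMLXXXIII = 983
983 + 19 = 1002

MII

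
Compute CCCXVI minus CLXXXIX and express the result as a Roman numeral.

CCCXVI = 316
CLXXXIX = 189
316 - 189 = 127

CXXVII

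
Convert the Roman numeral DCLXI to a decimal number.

DCLXI: D=500, C=100, L=50, X=10, I=1
500 + 100 + 50 + 10 + 1 = 661

661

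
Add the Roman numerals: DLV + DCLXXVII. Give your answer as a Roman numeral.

DLV = 555
DCLXXVII = 677
555 + 677 = 1232

MCCXXXII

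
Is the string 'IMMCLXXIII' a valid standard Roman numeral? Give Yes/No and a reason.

'IMMCLXXIII': Invalid subtractive combination: IM

No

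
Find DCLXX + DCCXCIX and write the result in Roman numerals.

DCLXX = 670
DCCXCIX = 799
670 + 799 = 1469

MCDLXIX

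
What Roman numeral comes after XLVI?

XLVI = 46; next is 47

XLVII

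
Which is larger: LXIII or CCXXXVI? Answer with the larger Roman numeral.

LXIII = 63
CCXXXVI = 236
236 is larger

CCXXXVI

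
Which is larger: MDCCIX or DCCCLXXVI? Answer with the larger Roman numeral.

MDCCIX = 1709
DCCCLXXVI = 876
1709 is larger

MDCCIX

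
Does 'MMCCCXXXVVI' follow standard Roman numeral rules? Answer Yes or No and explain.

'MMCCCXXXVVI': V should not appear more than once

No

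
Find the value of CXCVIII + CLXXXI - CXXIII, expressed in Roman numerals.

CXCVIII = 198, CLXXXI = 181, CXXIII = 123
198 + 181 = 379
379 - 123 = 256

CCLVI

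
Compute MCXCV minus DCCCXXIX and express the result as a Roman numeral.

MCXCV = 1195
DCCCXXIX = 829
1195 - 829 = 366

CCCLXVI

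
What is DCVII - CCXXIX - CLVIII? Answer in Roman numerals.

DCVII = 607, CCXXIX = 229, CLVIII = 158
607 - 229 = 378
378 - 158 = 220

CCXX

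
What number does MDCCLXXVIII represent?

MDCCLXXVIII: M=1000, D=500, C=100, C=100, L=50, X=10, X=10, V=5, I=1, I=1, I=1
1000 + 500 + 100 + 100 + 50 + 10 + 10 + 5 + 1 + 1 + 1 = 1778

1778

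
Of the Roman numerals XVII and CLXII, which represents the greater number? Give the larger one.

XVII = 17
CLXII = 162
162 is larger

CLXII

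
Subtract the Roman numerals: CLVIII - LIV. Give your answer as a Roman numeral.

CLVIII = 158
LIV = 54
158 - 54 = 104

CIV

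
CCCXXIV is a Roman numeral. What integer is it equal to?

CCCXXIV: C=100, C=100, C=100, X=10, X=10, IV=4
100 + 100 + 100 + 10 + 10 + 4 = 324

324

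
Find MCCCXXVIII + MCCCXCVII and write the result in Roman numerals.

MCCCXXVIII = 1328
MCCCXCVII = 1397
1328 + 1397 = 2725

MMDCCXXV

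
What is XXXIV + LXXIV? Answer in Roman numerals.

XXXIV = 34
LXXIV = 74
34 + 74 = 108

CVIII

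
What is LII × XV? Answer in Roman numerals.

LII = 52
XV = 15
52 × 15 = 780

DCCLXXX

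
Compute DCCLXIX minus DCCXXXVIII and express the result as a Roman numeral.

DCCLXIX = 769
DCCXXXVIII = 738
769 - 738 = 31

XXXI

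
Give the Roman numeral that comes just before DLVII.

DLVII = 557, so the previous integer is 557 - 1 = 556

DLVI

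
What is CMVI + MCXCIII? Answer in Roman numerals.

CMVI = 906
MCXCIII = 1193
906 + 1193 = 2099

MMXCIX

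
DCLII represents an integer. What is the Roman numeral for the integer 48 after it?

DCLII = 652
652 + 48 = 700

DCC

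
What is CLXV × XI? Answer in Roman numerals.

CLXV = 165
XI = 11
165 × 11 = 1815

MDCCCXV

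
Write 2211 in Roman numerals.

Convert 2211 to Roman numerals:
  2211 contains 2×1000 (MM)
  211 contains 2×100 (CC)
  11 contains 1×10 (X)
  1 contains 1×1 (I)

MMCCXI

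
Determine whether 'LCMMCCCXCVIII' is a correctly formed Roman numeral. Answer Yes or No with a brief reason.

'LCMMCCCXCVIII': Invalid subtractive combination: LC

No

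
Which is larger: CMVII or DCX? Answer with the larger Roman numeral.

CMVII = 907
DCX = 610
907 is larger

CMVII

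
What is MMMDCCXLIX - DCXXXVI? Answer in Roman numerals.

MMMDCCXLIX = 3749
DCXXXVI = 636
3749 - 636 = 3113

MMMCXIII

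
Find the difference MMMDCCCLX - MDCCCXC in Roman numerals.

MMMDCCCLX = 3860
MDCCCXC = 1890
3860 - 1890 = 1970

MCMLXX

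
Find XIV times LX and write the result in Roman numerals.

XIV = 14
LX = 60
14 × 60 = 840

DCCCXL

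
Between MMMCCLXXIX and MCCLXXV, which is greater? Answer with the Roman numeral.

MMMCCLXXIX = 3279
MCCLXXV = 1275
3279 is larger

MMMCCLXXIX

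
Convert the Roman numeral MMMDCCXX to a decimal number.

MMMDCCXX: M=1000, M=1000, M=1000, D=500, C=100, C=100, X=10, X=10
1000 + 1000 + 1000 + 500 + 100 + 100 + 10 + 10 = 3720

3720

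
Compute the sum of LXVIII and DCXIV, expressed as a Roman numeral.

LXVIII = 68
DCXIV = 614
68 + 614 = 682

DCLXXXII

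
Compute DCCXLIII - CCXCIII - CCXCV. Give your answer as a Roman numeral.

DCCXLIII = 743, CCXCIII = 293, CCXCV = 295
743 - 293 = 450
450 - 295 = 155

CLV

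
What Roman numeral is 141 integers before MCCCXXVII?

MCCCXXVII = 1327
1327 - 141 = 1186

MCLXXXVI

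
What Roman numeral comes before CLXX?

CLXX = 170; previous is 169

CLXIX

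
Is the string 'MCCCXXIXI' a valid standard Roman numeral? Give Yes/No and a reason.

'MCCCXXIXI': I cannot come right after the subtractive pair IX: once I is subtracted in IX, the next symbol must be smaller than I

No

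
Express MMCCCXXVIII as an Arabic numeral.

MMCCCXXVIII: M=1000, M=1000, C=100, C=100, C=100, X=10, X=10, V=5, I=1, I=1, I=1
1000 + 1000 + 100 + 100 + 100 + 10 + 10 + 5 + 1 + 1 + 1 = 2328

2328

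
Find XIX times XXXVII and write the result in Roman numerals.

XIX = 19
XXXVII = 37
19 × 37 = 703

DCCIII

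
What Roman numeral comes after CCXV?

CCXV = 215; next is 216

CCXVI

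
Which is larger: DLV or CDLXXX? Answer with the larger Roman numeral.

DLV = 555
CDLXXX = 480
555 is larger

DLV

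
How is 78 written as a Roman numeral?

Convert 78 to Roman numerals:
  78 contains 1×50 (L)
  28 contains 2×10 (XX)
  8 contains 1×5 (V)
  3 contains 3×1 (III)

LXXVIII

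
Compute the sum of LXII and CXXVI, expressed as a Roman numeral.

LXII = 62
CXXVI = 126
62 + 126 = 188

CLXXXVIII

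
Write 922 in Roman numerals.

Convert 922 to Roman numerals:
  922 contains 1×900 (CM)
  22 contains 2×10 (XX)
  2 contains 2×1 (II)

CMXXII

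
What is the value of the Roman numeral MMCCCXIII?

MMCCCXIII: M=1000, M=1000, C=100, C=100, C=100, X=10, I=1, I=1, I=1
1000 + 1000 + 100 + 100 + 100 + 10 + 1 + 1 + 1 = 2313

2313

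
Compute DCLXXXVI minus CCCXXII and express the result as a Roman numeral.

DCLXXXVI = 686
CCCXXII = 322
686 - 322 = 364

CCCLXIV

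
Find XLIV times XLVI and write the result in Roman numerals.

XLIV = 44
XLVI = 46
44 × 46 = 2024

MMXXIV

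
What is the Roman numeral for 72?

Convert 72 to Roman numerals:
  72 contains 1×50 (L)
  22 contains 2×10 (XX)
  2 contains 2×1 (II)

LXXII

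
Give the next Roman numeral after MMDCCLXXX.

MMDCCLXXX = 2780; next is 2781

MMDCCLXXXI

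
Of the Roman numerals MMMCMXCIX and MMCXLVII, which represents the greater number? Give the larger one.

MMMCMXCIX = 3999
MMCXLVII = 2147
3999 is larger

MMMCMXCIX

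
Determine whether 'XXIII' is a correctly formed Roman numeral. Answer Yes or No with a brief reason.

'XXIII': Check the rules: uses only the symbols I, V, X, L, C, D, M; no symbol is repeated more than three times in a row; V, L and D each appear at most once; no smaller symbol precedes a larger one (values never increase from left to right). Value: X (10) + X (10) + I (1) + I (1) + I (1) = 23. So it is a valid standard Roman numeral.

Yes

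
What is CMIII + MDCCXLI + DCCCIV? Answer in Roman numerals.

CMIII = 903, MDCCXLI = 1741, DCCCIV = 804
903 + 1741 = 2644
2644 + 804 = 3448

MMMCDXLVIII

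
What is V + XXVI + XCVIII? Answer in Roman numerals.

V = 5, XXVI = 26, XCVIII = 98
5 + 26 = 31
31 + 98 = 129

CXXIX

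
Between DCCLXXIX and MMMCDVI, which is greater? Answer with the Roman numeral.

DCCLXXIX = 779
MMMCDVI = 3406
3406 is larger

MMMCDVI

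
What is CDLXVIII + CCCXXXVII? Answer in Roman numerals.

CDLXVIII = 468
CCCXXXVII = 337
468 + 337 = 805

DCCCV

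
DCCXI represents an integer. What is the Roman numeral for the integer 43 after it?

DCCXI = 711
711 + 43 = 754

DCCLIV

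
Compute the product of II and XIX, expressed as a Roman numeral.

II = 2
XIX = 19
2 × 19 = 38

XXXVIII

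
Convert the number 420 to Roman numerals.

Convert 420 to Roman numerals:
  420 contains 1×400 (CD)
  20 contains 2×10 (XX)

CDXX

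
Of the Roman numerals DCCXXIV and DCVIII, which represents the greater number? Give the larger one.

DCCXXIV = 724
DCVIII = 608
724 is larger

DCCXXIV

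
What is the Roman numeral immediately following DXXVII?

DXXVII = 527, so the next integer is 527 + 1 = 528

DXXVIII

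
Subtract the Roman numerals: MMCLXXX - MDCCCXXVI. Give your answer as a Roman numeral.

MMCLXXX = 2180
MDCCCXXVI = 1826
2180 - 1826 = 354

CCCLIV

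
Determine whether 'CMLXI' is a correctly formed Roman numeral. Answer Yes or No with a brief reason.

'CMLXI': Check the rules: uses only the symbols I, V, X, L, C, D, M; no symbol is repeated more than three times in a row; V, L and D each appear at most once; the only place a smaller symbol precedes a larger one is the allowed subtractive pair CM, the symbol right after such a pair (if any) is smaller than the pair's first symbol, and otherwise the values never increase from left to right. Value: CM (900) + L (50) + X (10) + I (1) = 961. So it is a valid standard Roman numeral.

Yes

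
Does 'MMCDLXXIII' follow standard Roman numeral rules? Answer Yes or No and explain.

'MMCDLXXIII': Check the rules: uses only the symbols I, V, X, L, C, D, M; no symbol is repeated more than three times in a row; V, L and D each appear at most once; the only place a smaller symbol precedes a larger one is the allowed subtractive pair CD, the symbol right after such a pair (if any) is smaller than the pair's first symbol, and otherwise the values never increase from left to right. Value: M (1000) + M (1000) + CD (400) + L (50) + X (10) + X (10) + I (1) + I (1) + I (1) = 2473. So it is a valid standard Roman numeral.

Yes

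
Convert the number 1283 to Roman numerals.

Convert 1283 to Roman numerals:
  1283 contains 1×1000 (M)
  283 contains 2×100 (CC)
  83 contains 1×50 (L)
  33 contains 3×10 (XXX)
  3 contains 3×1 (III)

MCCLXXXIII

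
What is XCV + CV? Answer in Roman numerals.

XCV = 95
CV = 105
95 + 105 = 200

CC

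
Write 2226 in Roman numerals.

Convert 2226 to Roman numerals:
  2226 contains 2×1000 (MM)
  226 contains 2×100 (CC)
  26 contains 2×10 (XX)
  6 contains 1×5 (V)
  1 contains 1×1 (I)

MMCCXXVI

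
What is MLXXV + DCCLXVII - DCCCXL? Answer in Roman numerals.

MLXXV = 1075, DCCLXVII = 767, DCCCXL = 840
1075 + 767 = 1842
1842 - 840 = 1002

MII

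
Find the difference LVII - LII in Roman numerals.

LVII = 57
LII = 52
57 - 52 = 5

V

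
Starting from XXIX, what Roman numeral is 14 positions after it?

XXIX = 29
29 + 14 = 43

XLIII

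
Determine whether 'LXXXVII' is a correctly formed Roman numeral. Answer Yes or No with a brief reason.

'LXXXVII': Check the rules: uses only the symbols I, V, X, L, C, D, M; no symbol is repeated more than three times in a row; V, L and D each appear at most once; no smaller symbol precedes a larger one (values never increase from left to right). Value: L (50) + X (10) + X (10) + X (10) + V (5) + I (1) + I (1) = 87. So it is a valid standard Roman numeral.

Yes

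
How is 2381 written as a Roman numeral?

Convert 2381 to Roman numerals:
  2381 contains 2×1000 (MM)
  381 contains 3×100 (CCC)
  81 contains 1×50 (L)
  31 contains 3×10 (XXX)
  1 contains 1×1 (I)

MMCCCLXXXI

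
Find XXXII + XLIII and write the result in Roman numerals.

XXXII = 32
XLIII = 43
32 + 43 = 75

LXXV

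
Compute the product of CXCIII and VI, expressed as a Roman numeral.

CXCIII = 193
VI = 6
193 × 6 = 1158

MCLVIII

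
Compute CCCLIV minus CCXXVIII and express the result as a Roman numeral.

CCCLIV = 354
CCXXVIII = 228
354 - 228 = 126

CXXVI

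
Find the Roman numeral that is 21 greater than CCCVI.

CCCVI = 306
306 + 21 = 327

CCCXXVII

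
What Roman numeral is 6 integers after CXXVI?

CXXVI = 126
126 + 6 = 132

CXXXII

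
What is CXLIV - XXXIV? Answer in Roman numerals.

CXLIV = 144
XXXIV = 34
144 - 34 = 110

CX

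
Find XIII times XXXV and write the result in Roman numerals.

XIII = 13
XXXV = 35
13 × 35 = 455

CDLV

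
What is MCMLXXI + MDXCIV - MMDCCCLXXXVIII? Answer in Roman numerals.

MCMLXXI = 1971, MDXCIV = 1594, MMDCCCLXXXVIII = 2888
1971 + 1594 = 3565
3565 - 2888 = 677

DCLXXVII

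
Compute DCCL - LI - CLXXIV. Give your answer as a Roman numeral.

DCCL = 750, LI = 51, CLXXIV = 174
750 - 51 = 699
699 - 174 = 525

DXXV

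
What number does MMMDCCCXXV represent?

MMMDCCCXXV: M=1000, M=1000, M=1000, D=500, C=100, C=100, C=100, X=10, X=10, V=5
1000 + 1000 + 1000 + 500 + 100 + 100 + 100 + 10 + 10 + 5 = 3825

3825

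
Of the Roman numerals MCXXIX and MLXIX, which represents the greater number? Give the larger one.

MCXXIX = 1129
MLXIX = 1069
1129 is larger

MCXXIX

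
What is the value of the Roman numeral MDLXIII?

MDLXIII: M=1000, D=500, L=50, X=10, I=1, I=1, I=1
1000 + 500 + 50 + 10 + 1 + 1 + 1 = 1563

1563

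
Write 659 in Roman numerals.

Convert 659 to Roman numerals:
  659 contains 1×500 (D)
  159 contains 1×100 (C)
  59 contains 1×50 (L)
  9 contains 1×9 (IX)

DCLIX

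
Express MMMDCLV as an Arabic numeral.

MMMDCLV: M=1000, M=1000, M=1000, D=500, C=100, L=50, V=5
1000 + 1000 + 1000 + 500 + 100 + 50 + 5 = 3655

3655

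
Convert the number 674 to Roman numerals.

Convert 674 to Roman numerals:
  674 contains 1×500 (D)
  174 contains 1×100 (C)
  74 contains 1×50 (L)
  24 contains 2×10 (XX)
  4 contains 1×4 (IV)

DCLXXIV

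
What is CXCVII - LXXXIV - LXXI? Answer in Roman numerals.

CXCVII = 197, LXXXIV = 84, LXXI = 71
197 - 84 = 113
113 - 71 = 42

XLII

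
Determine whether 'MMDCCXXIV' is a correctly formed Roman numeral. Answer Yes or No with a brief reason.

'MMDCCXXIV': Check the rules: uses only the symbols I, V, X, L, C, D, M; no symbol is repeated more than three times in a row; V, L and D each appear at most once; the only place a smaller symbol precedes a larger one is the allowed subtractive pair IV, the symbol right after such a pair (if any) is smaller than the pair's first symbol, and otherwise the values never increase from left to right. Value: M (1000) + M (1000) + D (500) + C (100) + C (100) + X (10) + X (10) + IV (4) = 2724. So it is a valid standard Roman numeral.

Yes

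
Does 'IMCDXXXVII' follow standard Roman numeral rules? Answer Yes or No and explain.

'IMCDXXXVII': Invalid subtractive combination: IM

No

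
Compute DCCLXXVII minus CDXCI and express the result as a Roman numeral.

DCCLXXVII = 777
CDXCI = 491
777 - 491 = 286

CCLXXXVI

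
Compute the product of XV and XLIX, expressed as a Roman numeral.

XV = 15
XLIX = 49
15 × 49 = 735

DCCXXXV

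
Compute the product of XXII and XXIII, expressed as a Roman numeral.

XXII = 22
XXIII = 23
22 × 23 = 506

DVI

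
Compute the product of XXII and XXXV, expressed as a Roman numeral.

XXII = 22
XXXV = 35
22 × 35 = 770

DCCLXX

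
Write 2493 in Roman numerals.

Convert 2493 to Roman numerals:
  2493 contains 2×1000 (MM)
  493 contains 1×400 (CD)
  93 contains 1×90 (XC)
  3 contains 3×1 (III)

MMCDXCIII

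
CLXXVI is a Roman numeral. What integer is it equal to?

CLXXVI: C=100, L=50, X=10, X=10, V=5, I=1
100 + 50 + 10 + 10 + 5 + 1 = 176

176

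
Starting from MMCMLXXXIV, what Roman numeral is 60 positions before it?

MMCMLXXXIV = 2984
2984 - 60 = 2924

MMCMXXIV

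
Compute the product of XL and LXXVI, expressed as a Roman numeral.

XL = 40
LXXVI = 76
40 × 76 = 3040

MMMXL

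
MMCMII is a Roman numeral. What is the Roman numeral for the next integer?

MMCMII = 2902; next is 2903

MMCMIII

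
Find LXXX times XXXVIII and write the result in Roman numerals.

LXXX = 80
XXXVIII = 38
80 × 38 = 3040

MMMXL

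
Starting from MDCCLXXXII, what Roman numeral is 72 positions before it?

MDCCLXXXII = 1782
1782 - 72 = 1710

MDCCX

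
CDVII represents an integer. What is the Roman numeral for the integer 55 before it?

CDVII = 407
407 - 55 = 352

CCCLII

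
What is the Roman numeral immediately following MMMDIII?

MMMDIII = 3503, so the next integer is 3503 + 1 = 3504

MMMDIV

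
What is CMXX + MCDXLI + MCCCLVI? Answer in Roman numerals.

CMXX = 920, MCDXLI = 1441, MCCCLVI = 1356
920 + 1441 = 2361
2361 + 1356 = 3717

MMMDCCXVII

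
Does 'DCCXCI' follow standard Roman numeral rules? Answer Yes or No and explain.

'DCCXCI': Check the rules: uses only the symbols I, V, X, L, C, D, M; no symbol is repeated more than three times in a row; V, L and D each appear at most once; the only place a smaller symbol precedes a larger one is the allowed subtractive pair XC, the symbol right after such a pair (if any) is smaller than the pair's first symbol, and otherwise the values never increase from left to right. Value: D (500) + C (100) + C (100) + XC (90) + I (1) = 791. So it is a valid standard Roman numeral.

Yes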